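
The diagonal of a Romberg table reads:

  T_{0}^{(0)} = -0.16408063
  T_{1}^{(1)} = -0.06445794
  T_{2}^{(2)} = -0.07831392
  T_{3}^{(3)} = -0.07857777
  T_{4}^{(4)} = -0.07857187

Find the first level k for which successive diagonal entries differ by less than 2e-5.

k = 4

|T_{1}^{(1)} − T_{0}^{(0)}| = 0.09962269 ≥ 2e-5
|T_{2}^{(2)} − T_{1}^{(1)}| = 0.01385598 ≥ 2e-5
|T_{3}^{(3)} − T_{2}^{(2)}| = 0.00026385 ≥ 2e-5
|T_{4}^{(4)} − T_{3}^{(3)}| = 0.00000590 < 2e-5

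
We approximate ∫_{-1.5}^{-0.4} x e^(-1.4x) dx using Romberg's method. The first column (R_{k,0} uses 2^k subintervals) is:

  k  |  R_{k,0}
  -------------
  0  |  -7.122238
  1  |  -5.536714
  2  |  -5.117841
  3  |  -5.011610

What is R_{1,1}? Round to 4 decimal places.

Richardson extrapolation on the trapezoidal column (denominator 4−1=3):
R_{1,1} = -5.536714 + (-5.536714 − (-7.122238))/3 = -5.008206

-5.0082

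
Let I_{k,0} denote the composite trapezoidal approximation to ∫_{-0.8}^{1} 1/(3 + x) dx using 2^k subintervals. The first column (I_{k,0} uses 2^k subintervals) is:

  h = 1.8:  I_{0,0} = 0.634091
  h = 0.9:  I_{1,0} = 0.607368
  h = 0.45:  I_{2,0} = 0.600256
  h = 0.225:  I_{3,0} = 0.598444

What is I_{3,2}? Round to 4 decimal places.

0.5978

Richardson extrapolation on the trapezoidal column (denominator 4−1=3):
I_{2,1} = (4·0.600256 − 0.607368) / 3 = 0.597885
I_{3,1} = (4·0.598444 − 0.600256) / 3 = 0.597840
I_{3,2} = 0.597840 + (0.597840 − 0.597885)/15 = 0.597837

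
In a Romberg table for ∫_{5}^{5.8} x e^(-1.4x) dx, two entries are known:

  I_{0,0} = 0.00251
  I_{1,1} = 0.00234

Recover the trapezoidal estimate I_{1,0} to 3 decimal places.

From I_{1,1} = (4·I_{1,0} − I_{0,0})/3, solve for I_{1,0}:
4·I_{1,0} = 3·0.00234 + 0.00251 = 0.00953
I_{1,0} = 0.00238

0.002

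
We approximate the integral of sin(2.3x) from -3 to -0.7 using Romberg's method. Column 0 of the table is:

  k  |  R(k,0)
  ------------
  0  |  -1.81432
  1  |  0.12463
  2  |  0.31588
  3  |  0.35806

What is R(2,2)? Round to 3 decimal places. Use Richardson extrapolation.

0.354

Richardson extrapolation on the trapezoidal column (denominator 4−1=3):
R(1,1) = 0.12463 + (0.12463 − (-1.81432))/3 = 0.77095
R(2,1) = 0.31588 + (0.31588 − 0.12463)/3 = 0.37963
R(2,2) = 0.37963 + (0.37963 − 0.77095)/15 = 0.35354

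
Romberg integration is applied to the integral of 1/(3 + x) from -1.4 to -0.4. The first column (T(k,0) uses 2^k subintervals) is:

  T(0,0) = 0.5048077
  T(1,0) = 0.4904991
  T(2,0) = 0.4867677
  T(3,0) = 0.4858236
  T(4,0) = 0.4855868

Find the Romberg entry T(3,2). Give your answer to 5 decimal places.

T(2,1) = 0.4867677 + (0.4867677 − 0.4904991)/3 = 0.4855239
T(3,1) = 0.4858236 + (0.4858236 − 0.4867677)/3 = 0.4855089
T(3,2) = 0.4855089 + (0.4855089 − 0.4855239)/15 = 0.4855079

0.48551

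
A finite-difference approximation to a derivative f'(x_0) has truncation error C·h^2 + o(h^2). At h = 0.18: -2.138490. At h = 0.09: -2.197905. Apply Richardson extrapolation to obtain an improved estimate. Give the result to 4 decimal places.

The leading error scales as h^2; refining by a factor of 2 reduces it by 2^2 = 4.
Extrapolated value = (4·A(h/2) − A(h)) / (4 − 1)
= (4·(-2.197905) − (-2.138490)) / 3
= -6.653130 / 3 = -2.217710

-2.2177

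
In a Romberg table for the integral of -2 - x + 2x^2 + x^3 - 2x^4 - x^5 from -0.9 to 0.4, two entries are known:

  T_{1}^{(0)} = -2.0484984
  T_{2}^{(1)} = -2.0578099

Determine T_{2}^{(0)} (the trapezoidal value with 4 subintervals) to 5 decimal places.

From T_{2}^{(1)} = (4·T_{2}^{(0)} − T_{1}^{(0)})/3, solve for T_{2}^{(0)}:
4·T_{2}^{(0)} = 3·(-2.0578099) + (-2.0484984) = -8.2219281
T_{2}^{(0)} = -2.0554820

-2.05548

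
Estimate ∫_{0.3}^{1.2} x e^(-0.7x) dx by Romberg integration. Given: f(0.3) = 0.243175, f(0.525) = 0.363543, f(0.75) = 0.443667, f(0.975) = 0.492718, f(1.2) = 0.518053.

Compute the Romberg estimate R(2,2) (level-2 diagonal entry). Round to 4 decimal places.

0.3805

R(0,0) (trapezoid, 1 panel, h=0.9000): 0.342553
R(1,0) (trapezoid, 2 panels, h=0.4500): 0.370926
R(2,0) (trapezoid, 4 panels, h=0.2250): 0.378122
R(1,1) = 0.370926 + (0.370926 − 0.342553)/3 = 0.380384
R(2,1) = 0.378122 + (0.378122 − 0.370926)/3 = 0.380521
R(2,2) = 0.380521 + (0.380521 − 0.380384)/15 = 0.380530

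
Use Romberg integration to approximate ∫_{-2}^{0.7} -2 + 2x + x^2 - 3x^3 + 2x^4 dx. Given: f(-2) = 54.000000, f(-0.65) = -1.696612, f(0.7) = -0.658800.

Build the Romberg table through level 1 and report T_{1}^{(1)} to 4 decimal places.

T_{0}^{(0)} (trapezoid, 1 panel, h=2.7000): 72.010620
T_{1}^{(0)} (trapezoid, 2 panels, h=1.3500): 33.714884
T_{1}^{(1)} = 33.714884 + (33.714884 − 72.010620)/3 = 20.949639

20.9496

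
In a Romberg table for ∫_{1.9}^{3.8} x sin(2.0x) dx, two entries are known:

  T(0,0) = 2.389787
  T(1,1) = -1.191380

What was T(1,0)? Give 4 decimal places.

-0.2961

From T(1,1) = (4·T(1,0) − T(0,0))/3, solve for T(1,0):
4·T(1,0) = 3·(-1.191380) + 2.389787 = -1.184353
T(1,0) = -0.296088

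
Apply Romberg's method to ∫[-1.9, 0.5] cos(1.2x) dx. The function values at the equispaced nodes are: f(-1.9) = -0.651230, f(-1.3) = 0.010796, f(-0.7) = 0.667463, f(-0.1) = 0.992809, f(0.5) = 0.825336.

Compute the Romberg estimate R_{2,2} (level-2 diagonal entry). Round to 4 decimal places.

1.1025

R_{0,0} (trapezoid, 1 panel, h=2.4000): 0.208927
R_{1,0} (trapezoid, 2 panels, h=1.2000): 0.905419
R_{2,0} (trapezoid, 4 panels, h=0.6000): 1.054873
R_{1,1} = 0.905419 + (0.905419 − 0.208927)/3 = 1.137583
R_{2,1} = 1.054873 + (1.054873 − 0.905419)/3 = 1.104691
R_{2,2} = 1.104691 + (1.104691 − 1.137583)/15 = 1.102498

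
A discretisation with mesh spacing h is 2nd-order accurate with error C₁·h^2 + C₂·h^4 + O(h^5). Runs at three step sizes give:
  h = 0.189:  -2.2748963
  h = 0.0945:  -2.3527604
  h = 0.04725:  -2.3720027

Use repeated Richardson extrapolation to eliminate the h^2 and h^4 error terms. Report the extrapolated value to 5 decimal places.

-2.37840

First eliminate the h^2 term (factor 2^2 = 4):
  B₁ = (4·(-2.3527604) − (-2.2748963))/3 = -2.3787151
  B₂ = (4·(-2.3720027) − (-2.3527604))/3 = -2.3784168
Then eliminate the h^4 term (factor 2^4 = 16):
  (16·(-2.3784168) − (-2.3787151))/15 = -2.3783969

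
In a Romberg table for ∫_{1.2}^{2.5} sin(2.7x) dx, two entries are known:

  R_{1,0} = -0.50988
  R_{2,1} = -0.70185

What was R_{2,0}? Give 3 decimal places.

From R_{2,1} = (4·R_{2,0} − R_{1,0})/3, solve for R_{2,0}:
4·R_{2,0} = 3·(-0.70185) + (-0.50988) = -2.61543
R_{2,0} = -0.65386

-0.654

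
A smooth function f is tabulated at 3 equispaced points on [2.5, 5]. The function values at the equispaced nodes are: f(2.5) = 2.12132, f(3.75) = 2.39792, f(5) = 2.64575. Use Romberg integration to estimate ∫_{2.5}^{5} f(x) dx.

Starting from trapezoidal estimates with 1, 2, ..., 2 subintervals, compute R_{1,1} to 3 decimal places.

5.983

R_{0,0} (trapezoid, 1 panel, h=2.5000): 5.95884
R_{1,0} (trapezoid, 2 panels, h=1.2500): 5.97682
R_{1,1} = 5.97682 + (5.97682 − 5.95884)/3 = 5.98281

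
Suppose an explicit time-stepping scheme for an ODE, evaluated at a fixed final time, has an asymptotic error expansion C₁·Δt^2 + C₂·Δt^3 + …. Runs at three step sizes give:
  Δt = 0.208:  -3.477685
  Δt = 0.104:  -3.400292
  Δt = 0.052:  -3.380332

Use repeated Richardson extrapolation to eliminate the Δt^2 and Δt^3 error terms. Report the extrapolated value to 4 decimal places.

First eliminate the Δt^2 term (factor 2^2 = 4):
  B₁ = (4·(-3.400292) − (-3.477685))/3 = -3.374494
  B₂ = (4·(-3.380332) − (-3.400292))/3 = -3.373679
Then eliminate the Δt^3 term (factor 2^3 = 8):
  (8·(-3.373679) − (-3.374494))/7 = -3.373563

-3.3736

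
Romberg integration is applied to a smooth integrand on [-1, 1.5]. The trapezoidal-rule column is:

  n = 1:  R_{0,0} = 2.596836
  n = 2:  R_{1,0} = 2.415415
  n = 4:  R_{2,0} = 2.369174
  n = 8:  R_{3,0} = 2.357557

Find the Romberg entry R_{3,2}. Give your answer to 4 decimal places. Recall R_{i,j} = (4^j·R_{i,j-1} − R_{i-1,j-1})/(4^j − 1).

2.3537

R_{2,1} = 2.369174 + (2.369174 − 2.415415)/3 = 2.353760
R_{3,1} = (4·2.357557 − 2.369174) / 3 = 2.353685
R_{3,2} = 2.353685 + (2.353685 − 2.353760)/15 = 2.353680
(Column j=1 coincides with Simpson's rule on the same nodes.)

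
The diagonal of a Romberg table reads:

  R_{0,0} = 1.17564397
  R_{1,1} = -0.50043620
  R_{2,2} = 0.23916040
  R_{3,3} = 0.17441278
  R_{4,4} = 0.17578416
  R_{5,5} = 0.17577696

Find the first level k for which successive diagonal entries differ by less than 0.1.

|R_{1,1} − R_{0,0}| = 1.67608017 ≥ 0.1
|R_{2,2} − R_{1,1}| = 0.73959660 ≥ 0.1
|R_{3,3} − R_{2,2}| = 0.06474762 < 0.1

k = 3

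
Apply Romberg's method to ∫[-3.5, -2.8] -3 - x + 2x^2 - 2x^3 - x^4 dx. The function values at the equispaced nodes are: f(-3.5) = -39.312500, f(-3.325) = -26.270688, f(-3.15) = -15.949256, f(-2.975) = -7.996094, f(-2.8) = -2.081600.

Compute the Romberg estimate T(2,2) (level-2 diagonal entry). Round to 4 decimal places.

T(0,0) (trapezoid, 1 panel, h=0.7000): -14.487935
T(1,0) (trapezoid, 2 panels, h=0.3500): -12.826207
T(2,0) (trapezoid, 4 panels, h=0.1750): -12.409790
T(1,1) = -12.826207 + (-12.826207 − (-14.487935))/3 = -12.272298
T(2,1) = -12.409790 + (-12.409790 − (-12.826207))/3 = -12.270984
T(2,2) = -12.270984 + (-12.270984 − (-12.272298))/15 = -12.270896

-12.2709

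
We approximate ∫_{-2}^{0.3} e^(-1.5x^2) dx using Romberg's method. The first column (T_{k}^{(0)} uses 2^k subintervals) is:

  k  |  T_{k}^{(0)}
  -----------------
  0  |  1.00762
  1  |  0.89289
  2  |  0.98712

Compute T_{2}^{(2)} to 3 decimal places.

T_{1}^{(1)} = (4·0.89289 − 1.00762) / 3 = 0.85465
T_{2}^{(1)} = (4·0.98712 − 0.89289) / 3 = 1.01853
T_{2}^{(2)} = (16·1.01853 − 0.85465) / 15 = 1.02946
(Column j=1 coincides with Simpson's rule on the same nodes.)

1.029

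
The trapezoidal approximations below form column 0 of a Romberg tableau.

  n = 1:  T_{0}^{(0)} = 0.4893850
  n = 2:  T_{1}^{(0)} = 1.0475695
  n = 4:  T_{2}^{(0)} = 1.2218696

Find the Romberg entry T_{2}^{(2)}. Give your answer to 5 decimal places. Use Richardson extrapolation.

Richardson extrapolation on the trapezoidal column (denominator 4−1=3):
T_{1}^{(1)} = 1.0475695 + (1.0475695 − 0.4893850)/3 = 1.2336310
T_{2}^{(1)} = (4·1.2218696 − 1.0475695) / 3 = 1.2799696
T_{2}^{(2)} = 1.2799696 + (1.2799696 − 1.2336310)/15 = 1.2830588

1.28306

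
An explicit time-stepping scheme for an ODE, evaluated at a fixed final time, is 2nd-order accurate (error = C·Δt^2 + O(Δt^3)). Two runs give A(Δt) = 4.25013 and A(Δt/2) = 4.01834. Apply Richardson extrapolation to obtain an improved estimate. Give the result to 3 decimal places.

3.941

Extrapolated value = (4·A(Δt/2) − A(Δt)) / (4 − 1)
= (4·4.01834 − 4.25013) / 3
= 11.82323 / 3 = 3.94108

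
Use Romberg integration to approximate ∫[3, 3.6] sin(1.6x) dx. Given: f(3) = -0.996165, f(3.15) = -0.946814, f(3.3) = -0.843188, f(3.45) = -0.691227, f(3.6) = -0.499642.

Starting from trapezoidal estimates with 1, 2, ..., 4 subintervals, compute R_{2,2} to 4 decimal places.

R_{0,0} (trapezoid, 1 panel, h=0.6000): -0.448742
R_{1,0} (trapezoid, 2 panels, h=0.3000): -0.477327
R_{2,0} (trapezoid, 4 panels, h=0.1500): -0.484370
R_{1,1} = -0.477327 + (-0.477327 − (-0.448742))/3 = -0.486855
R_{2,1} = -0.484370 + (-0.484370 − (-0.477327))/3 = -0.486718
R_{2,2} = -0.486718 + (-0.486718 − (-0.486855))/15 = -0.486709

-0.4867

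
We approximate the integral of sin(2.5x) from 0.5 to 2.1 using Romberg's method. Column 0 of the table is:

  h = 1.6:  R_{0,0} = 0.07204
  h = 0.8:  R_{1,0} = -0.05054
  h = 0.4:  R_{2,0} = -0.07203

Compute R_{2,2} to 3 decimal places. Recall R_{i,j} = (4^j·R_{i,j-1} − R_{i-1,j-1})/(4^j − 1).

-0.078

R_{1,1} = -0.05054 + (-0.05054 − 0.07204)/3 = -0.09140
R_{2,1} = -0.07203 + (-0.07203 − (-0.05054))/3 = -0.07919
R_{2,2} = (16·(-0.07919) − (-0.09140)) / 15 = -0.07838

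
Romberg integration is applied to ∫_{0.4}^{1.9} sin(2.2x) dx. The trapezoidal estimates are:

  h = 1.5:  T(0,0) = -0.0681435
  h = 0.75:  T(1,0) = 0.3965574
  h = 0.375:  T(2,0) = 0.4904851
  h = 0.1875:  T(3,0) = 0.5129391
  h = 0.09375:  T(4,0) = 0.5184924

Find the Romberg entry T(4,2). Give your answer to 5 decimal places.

0.52034

Richardson extrapolation on the trapezoidal column (denominator 4−1=3):
T(3,1) = 0.5129391 + (0.5129391 − 0.4904851)/3 = 0.5204238
T(4,1) = (4·0.5184924 − 0.5129391) / 3 = 0.5203435
T(4,2) = (16·0.5203435 − 0.5204238) / 15 = 0.5203381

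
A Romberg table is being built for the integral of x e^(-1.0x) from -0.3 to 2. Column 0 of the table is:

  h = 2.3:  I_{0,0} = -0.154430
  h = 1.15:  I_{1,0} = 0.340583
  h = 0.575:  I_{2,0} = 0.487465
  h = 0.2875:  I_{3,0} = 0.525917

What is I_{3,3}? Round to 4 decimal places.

0.5389

Richardson extrapolation on the trapezoidal column (denominator 4−1=3):
I_{1,1} = 0.340583 + (0.340583 − (-0.154430))/3 = 0.505587
I_{2,1} = 0.487465 + (0.487465 − 0.340583)/3 = 0.536426
I_{3,1} = (4·0.525917 − 0.487465) / 3 = 0.538734
I_{2,2} = (16·0.536426 − 0.505587) / 15 = 0.538482
I_{3,2} = 0.538734 + (0.538734 − 0.536426)/15 = 0.538888
I_{3,3} = (64·0.538888 − 0.538482) / 63 = 0.538894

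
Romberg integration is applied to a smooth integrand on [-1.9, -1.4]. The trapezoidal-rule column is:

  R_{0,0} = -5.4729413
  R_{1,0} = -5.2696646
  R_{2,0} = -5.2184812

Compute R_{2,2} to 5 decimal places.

-5.20139

Richardson extrapolation on the trapezoidal column (denominator 4−1=3):
R_{1,1} = (4·(-5.2696646) − (-5.4729413)) / 3 = -5.2019057
R_{2,1} = -5.2184812 + (-5.2184812 − (-5.2696646))/3 = -5.2014201
R_{2,2} = -5.2014201 + (-5.2014201 − (-5.2019057))/15 = -5.2013877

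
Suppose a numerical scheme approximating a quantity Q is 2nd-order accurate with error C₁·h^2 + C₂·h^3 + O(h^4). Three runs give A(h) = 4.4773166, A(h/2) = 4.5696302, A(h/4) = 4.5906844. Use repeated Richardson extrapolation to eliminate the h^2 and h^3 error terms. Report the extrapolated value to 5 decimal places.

4.59732

First eliminate the h^2 term (factor 2^2 = 4):
  B₁ = (4·4.5696302 − 4.4773166)/3 = 4.6004014
  B₂ = (4·4.5906844 − 4.5696302)/3 = 4.5977025
Then eliminate the h^3 term (factor 2^3 = 8):
  (8·4.5977025 − 4.6004014)/7 = 4.5973169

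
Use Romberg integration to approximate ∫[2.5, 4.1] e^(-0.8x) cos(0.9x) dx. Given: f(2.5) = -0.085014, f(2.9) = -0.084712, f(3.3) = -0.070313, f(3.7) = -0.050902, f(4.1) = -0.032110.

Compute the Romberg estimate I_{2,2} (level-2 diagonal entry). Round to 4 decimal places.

I_{0,0} (trapezoid, 1 panel, h=1.6000): -0.093699
I_{1,0} (trapezoid, 2 panels, h=0.8000): -0.103100
I_{2,0} (trapezoid, 4 panels, h=0.4000): -0.105796
I_{1,1} = -0.103100 + (-0.103100 − (-0.093699))/3 = -0.106234
I_{2,1} = -0.105796 + (-0.105796 − (-0.103100))/3 = -0.106695
I_{2,2} = -0.106695 + (-0.106695 − (-0.106234))/15 = -0.106726

-0.1067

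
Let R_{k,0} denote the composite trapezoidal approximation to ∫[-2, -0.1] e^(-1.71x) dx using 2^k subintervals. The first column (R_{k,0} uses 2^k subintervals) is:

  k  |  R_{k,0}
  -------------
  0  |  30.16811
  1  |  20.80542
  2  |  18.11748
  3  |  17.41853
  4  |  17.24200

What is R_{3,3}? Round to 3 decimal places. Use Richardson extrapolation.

17.183

Richardson extrapolation on the trapezoidal column (denominator 4−1=3):
R_{1,1} = 20.80542 + (20.80542 − 30.16811)/3 = 17.68452
R_{2,1} = (4·18.11748 − 20.80542) / 3 = 17.22150
R_{3,1} = 17.41853 + (17.41853 − 18.11748)/3 = 17.18555
R_{2,2} = 17.22150 + (17.22150 − 17.68452)/15 = 17.19063
R_{3,2} = (16·17.18555 − 17.22150) / 15 = 17.18315
R_{3,3} = 17.18315 + (17.18315 − 17.19063)/63 = 17.18303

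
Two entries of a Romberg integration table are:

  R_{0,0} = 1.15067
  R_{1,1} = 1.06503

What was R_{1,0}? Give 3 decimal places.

From R_{1,1} = (4·R_{1,0} − R_{0,0})/3, solve for R_{1,0}:
4·R_{1,0} = 3·1.06503 + 1.15067 = 4.34576
R_{1,0} = 1.08644

1.086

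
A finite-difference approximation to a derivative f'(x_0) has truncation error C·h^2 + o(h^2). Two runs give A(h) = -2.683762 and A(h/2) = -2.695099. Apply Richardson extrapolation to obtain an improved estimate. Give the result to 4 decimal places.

The leading error scales as h^2; refining by a factor of 2 reduces it by 2^2 = 4.
Extrapolated value = (4·A(h/2) − A(h)) / (4 − 1)
= (4·(-2.695099) − (-2.683762)) / 3
= -8.096634 / 3 = -2.698878

-2.6989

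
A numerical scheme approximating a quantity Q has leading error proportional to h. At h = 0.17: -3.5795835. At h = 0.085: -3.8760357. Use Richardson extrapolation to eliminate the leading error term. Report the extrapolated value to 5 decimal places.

-4.17249

The leading error scales as h; refining by a factor of 2 reduces it by 2^1 = 2.
Extrapolated value = (2·A(h/2) − A(h)) / (2 − 1)
= (2·(-3.8760357) − (-3.5795835)) / 1
= -4.1724879 / 1 = -4.1724879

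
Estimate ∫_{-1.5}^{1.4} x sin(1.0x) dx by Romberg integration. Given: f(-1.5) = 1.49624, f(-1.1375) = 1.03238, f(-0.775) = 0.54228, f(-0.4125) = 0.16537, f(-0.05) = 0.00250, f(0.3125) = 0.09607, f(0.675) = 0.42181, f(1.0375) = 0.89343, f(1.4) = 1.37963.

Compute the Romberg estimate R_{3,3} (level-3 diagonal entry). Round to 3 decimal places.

1.639

R_{0,0} (trapezoid, 1 panel, h=2.9000): 4.17001
R_{1,0} (trapezoid, 2 panels, h=1.4500): 2.08863
R_{2,0} (trapezoid, 4 panels, h=0.7250): 1.74328
R_{3,0} (trapezoid, 8 panels, h=0.3625): 1.66452
R_{1,1} = 2.08863 + (2.08863 − 4.17001)/3 = 1.39484
R_{2,1} = 1.74328 + (1.74328 − 2.08863)/3 = 1.62816
R_{3,1} = 1.66452 + (1.66452 − 1.74328)/3 = 1.63827
R_{2,2} = 1.62816 + (1.62816 − 1.39484)/15 = 1.64371
R_{3,2} = 1.63827 + (1.63827 − 1.62816)/15 = 1.63894
R_{3,3} = 1.63894 + (1.63894 − 1.64371)/63 = 1.63886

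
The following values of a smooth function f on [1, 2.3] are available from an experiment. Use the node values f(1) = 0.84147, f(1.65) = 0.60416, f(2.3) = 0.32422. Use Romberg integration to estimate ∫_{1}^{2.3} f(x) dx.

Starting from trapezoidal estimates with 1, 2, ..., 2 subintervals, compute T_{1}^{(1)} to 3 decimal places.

0.776

T_{0}^{(0)} (trapezoid, 1 panel, h=1.3000): 0.75770
T_{1}^{(0)} (trapezoid, 2 panels, h=0.6500): 0.77155
T_{1}^{(1)} = 0.77155 + (0.77155 − 0.75770)/3 = 0.77617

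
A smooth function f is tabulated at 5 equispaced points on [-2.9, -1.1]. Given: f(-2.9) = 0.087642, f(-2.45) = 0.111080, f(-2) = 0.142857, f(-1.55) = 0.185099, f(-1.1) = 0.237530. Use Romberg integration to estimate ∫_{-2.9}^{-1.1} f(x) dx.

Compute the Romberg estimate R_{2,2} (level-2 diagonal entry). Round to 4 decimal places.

R_{0,0} (trapezoid, 1 panel, h=1.8000): 0.292655
R_{1,0} (trapezoid, 2 panels, h=0.9000): 0.274899
R_{2,0} (trapezoid, 4 panels, h=0.4500): 0.270730
R_{1,1} = 0.274899 + (0.274899 − 0.292655)/3 = 0.268980
R_{2,1} = 0.270730 + (0.270730 − 0.274899)/3 = 0.269340
R_{2,2} = 0.269340 + (0.269340 − 0.268980)/15 = 0.269364

0.2694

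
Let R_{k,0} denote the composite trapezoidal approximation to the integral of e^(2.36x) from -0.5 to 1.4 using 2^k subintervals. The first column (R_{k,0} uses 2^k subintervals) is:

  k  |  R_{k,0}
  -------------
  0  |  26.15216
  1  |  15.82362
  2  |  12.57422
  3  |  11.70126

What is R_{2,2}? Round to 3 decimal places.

11.432

R_{1,1} = (4·15.82362 − 26.15216) / 3 = 12.38077
R_{2,1} = (4·12.57422 − 15.82362) / 3 = 11.49109
R_{2,2} = 11.49109 + (11.49109 − 12.38077)/15 = 11.43178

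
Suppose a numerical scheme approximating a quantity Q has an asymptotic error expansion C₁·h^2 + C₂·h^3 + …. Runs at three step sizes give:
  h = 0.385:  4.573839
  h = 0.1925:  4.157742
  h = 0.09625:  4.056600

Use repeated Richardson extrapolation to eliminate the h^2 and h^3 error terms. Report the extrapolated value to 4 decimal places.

First eliminate the h^2 term (factor 2^2 = 4):
  B₁ = (4·4.157742 − 4.573839)/3 = 4.019043
  B₂ = (4·4.056600 − 4.157742)/3 = 4.022886
Then eliminate the h^3 term (factor 2^3 = 8):
  (8·4.022886 − 4.019043)/7 = 4.023435

4.0234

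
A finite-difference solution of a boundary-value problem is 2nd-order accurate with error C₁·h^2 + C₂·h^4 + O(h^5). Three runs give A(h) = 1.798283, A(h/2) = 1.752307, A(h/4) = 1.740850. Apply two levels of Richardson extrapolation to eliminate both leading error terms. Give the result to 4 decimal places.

First eliminate the h^2 term (factor 2^2 = 4):
  B₁ = (4·1.752307 − 1.798283)/3 = 1.736982
  B₂ = (4·1.740850 − 1.752307)/3 = 1.737031
Then eliminate the h^4 term (factor 2^4 = 16):
  (16·1.737031 − 1.736982)/15 = 1.737034

1.7370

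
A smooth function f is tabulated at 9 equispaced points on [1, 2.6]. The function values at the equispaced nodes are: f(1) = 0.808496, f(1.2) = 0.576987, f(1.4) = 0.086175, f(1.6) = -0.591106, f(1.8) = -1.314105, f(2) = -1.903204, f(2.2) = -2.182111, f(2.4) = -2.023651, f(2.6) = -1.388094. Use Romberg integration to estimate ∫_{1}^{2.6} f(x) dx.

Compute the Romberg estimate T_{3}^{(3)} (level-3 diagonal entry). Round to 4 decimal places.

-1.5441

T_{0}^{(0)} (trapezoid, 1 panel, h=1.6000): -0.463678
T_{1}^{(0)} (trapezoid, 2 panels, h=0.8000): -1.283123
T_{2}^{(0)} (trapezoid, 4 panels, h=0.4000): -1.479936
T_{3}^{(0)} (trapezoid, 8 panels, h=0.2000): -1.528163
T_{1}^{(1)} = -1.283123 + (-1.283123 − (-0.463678))/3 = -1.556271
T_{2}^{(1)} = -1.479936 + (-1.479936 − (-1.283123))/3 = -1.545540
T_{3}^{(1)} = -1.528163 + (-1.528163 − (-1.479936))/3 = -1.544239
T_{2}^{(2)} = -1.545540 + (-1.545540 − (-1.556271))/15 = -1.544825
T_{3}^{(2)} = -1.544239 + (-1.544239 − (-1.545540))/15 = -1.544152
T_{3}^{(3)} = -1.544152 + (-1.544152 − (-1.544825))/63 = -1.544141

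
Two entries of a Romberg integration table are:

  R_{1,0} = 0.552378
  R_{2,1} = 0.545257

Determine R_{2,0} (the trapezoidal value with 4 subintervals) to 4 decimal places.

From R_{2,1} = (4·R_{2,0} − R_{1,0})/3, solve for R_{2,0}:
4·R_{2,0} = 3·0.545257 + 0.552378 = 2.188149
R_{2,0} = 0.547037

0.5470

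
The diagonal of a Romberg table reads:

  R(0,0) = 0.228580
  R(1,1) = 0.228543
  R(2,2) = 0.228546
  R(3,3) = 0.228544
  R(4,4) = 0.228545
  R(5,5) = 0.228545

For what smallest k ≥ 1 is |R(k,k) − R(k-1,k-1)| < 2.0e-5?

|R(1,1) − R(0,0)| = 0.000037 ≥ 2.0e-5
|R(2,2) − R(1,1)| = 0.000003 < 2.0e-5

k = 2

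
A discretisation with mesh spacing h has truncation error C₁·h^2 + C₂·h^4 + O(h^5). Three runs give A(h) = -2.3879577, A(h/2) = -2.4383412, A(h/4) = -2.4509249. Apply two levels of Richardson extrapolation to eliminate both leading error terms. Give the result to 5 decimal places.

First eliminate the h^2 term (factor 2^2 = 4):
  B₁ = (4·(-2.4383412) − (-2.3879577))/3 = -2.4551357
  B₂ = (4·(-2.4509249) − (-2.4383412))/3 = -2.4551195
Then eliminate the h^4 term (factor 2^4 = 16):
  (16·(-2.4551195) − (-2.4551357))/15 = -2.4551184

-2.45512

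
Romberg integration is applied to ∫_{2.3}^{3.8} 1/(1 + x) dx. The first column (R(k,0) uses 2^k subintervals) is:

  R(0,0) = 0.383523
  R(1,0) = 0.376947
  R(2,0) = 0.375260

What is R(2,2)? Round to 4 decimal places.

0.3747

R(1,1) = (4·0.376947 − 0.383523) / 3 = 0.374755
R(2,1) = 0.375260 + (0.375260 − 0.376947)/3 = 0.374698
R(2,2) = 0.374698 + (0.374698 − 0.374755)/15 = 0.374694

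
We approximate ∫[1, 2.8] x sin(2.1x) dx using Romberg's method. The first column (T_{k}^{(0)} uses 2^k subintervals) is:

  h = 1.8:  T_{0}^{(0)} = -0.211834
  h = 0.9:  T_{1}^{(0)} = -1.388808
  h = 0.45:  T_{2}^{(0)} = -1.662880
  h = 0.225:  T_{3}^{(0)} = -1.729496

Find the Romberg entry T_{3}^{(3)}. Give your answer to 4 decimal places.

T_{1}^{(1)} = (4·(-1.388808) − (-0.211834)) / 3 = -1.781133
T_{2}^{(1)} = -1.662880 + (-1.662880 − (-1.388808))/3 = -1.754237
T_{3}^{(1)} = (4·(-1.729496) − (-1.662880)) / 3 = -1.751701
T_{2}^{(2)} = (16·(-1.754237) − (-1.781133)) / 15 = -1.752444
T_{3}^{(2)} = -1.751701 + (-1.751701 − (-1.754237))/15 = -1.751532
T_{3}^{(3)} = (64·(-1.751532) − (-1.752444)) / 63 = -1.751518
(Column j=1 coincides with Simpson's rule on the same nodes.)

-1.7515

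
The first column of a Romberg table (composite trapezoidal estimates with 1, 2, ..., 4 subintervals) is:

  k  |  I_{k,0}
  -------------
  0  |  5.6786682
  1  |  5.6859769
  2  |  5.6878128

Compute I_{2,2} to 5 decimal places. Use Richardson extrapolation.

I_{1,1} = 5.6859769 + (5.6859769 − 5.6786682)/3 = 5.6884131
I_{2,1} = 5.6878128 + (5.6878128 − 5.6859769)/3 = 5.6884248
I_{2,2} = (16·5.6884248 − 5.6884131) / 15 = 5.6884256
(Column j=1 coincides with Simpson's rule on the same nodes.)

5.68843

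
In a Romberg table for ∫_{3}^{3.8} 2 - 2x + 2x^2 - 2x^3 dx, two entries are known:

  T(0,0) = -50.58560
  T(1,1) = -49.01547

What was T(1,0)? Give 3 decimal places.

From T(1,1) = (4·T(1,0) − T(0,0))/3, solve for T(1,0):
4·T(1,0) = 3·(-49.01547) + (-50.58560) = -197.63201
T(1,0) = -49.40800

-49.408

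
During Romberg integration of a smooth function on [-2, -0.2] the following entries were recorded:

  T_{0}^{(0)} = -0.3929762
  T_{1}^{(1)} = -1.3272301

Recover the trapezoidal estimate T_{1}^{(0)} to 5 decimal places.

-1.09367

From T_{1}^{(1)} = (4·T_{1}^{(0)} − T_{0}^{(0)})/3, solve for T_{1}^{(0)}:
4·T_{1}^{(0)} = 3·(-1.3272301) + (-0.3929762) = -4.3746665
T_{1}^{(0)} = -1.0936666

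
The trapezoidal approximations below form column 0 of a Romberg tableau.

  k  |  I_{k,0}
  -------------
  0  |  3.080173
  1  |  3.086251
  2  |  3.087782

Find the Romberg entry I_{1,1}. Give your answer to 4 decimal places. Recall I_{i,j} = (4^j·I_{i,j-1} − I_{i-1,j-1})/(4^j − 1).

3.0883

I_{1,1} = 3.086251 + (3.086251 − 3.080173)/3 = 3.088277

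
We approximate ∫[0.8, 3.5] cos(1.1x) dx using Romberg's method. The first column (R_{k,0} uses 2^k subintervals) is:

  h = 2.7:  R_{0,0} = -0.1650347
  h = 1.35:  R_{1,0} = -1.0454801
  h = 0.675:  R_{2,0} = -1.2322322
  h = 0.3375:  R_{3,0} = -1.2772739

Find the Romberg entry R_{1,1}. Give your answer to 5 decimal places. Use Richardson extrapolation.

R_{1,1} = -1.0454801 + (-1.0454801 − (-0.1650347))/3 = -1.3389619

-1.33896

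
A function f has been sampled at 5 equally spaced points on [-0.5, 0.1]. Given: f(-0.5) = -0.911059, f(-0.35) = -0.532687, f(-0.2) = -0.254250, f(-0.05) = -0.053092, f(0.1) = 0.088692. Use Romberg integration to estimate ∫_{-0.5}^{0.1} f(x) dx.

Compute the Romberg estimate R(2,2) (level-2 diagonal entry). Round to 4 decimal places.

-0.1837

R(0,0) (trapezoid, 1 panel, h=0.6000): -0.246710
R(1,0) (trapezoid, 2 panels, h=0.3000): -0.199630
R(2,0) (trapezoid, 4 panels, h=0.1500): -0.187682
R(1,1) = -0.199630 + (-0.199630 − (-0.246710))/3 = -0.183937
R(2,1) = -0.187682 + (-0.187682 − (-0.199630))/3 = -0.183699
R(2,2) = -0.183699 + (-0.183699 − (-0.183937))/15 = -0.183683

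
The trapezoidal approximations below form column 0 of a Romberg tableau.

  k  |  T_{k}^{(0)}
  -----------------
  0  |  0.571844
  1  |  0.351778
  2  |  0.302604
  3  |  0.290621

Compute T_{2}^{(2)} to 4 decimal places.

0.2867

T_{1}^{(1)} = (4·0.351778 − 0.571844) / 3 = 0.278423
T_{2}^{(1)} = 0.302604 + (0.302604 − 0.351778)/3 = 0.286213
T_{2}^{(2)} = 0.286213 + (0.286213 − 0.278423)/15 = 0.286732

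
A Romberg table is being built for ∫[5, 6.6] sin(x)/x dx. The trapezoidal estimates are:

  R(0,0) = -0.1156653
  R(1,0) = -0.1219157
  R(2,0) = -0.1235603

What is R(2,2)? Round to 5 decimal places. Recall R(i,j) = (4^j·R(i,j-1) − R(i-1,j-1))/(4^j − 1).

-0.12412

Richardson extrapolation on the trapezoidal column (denominator 4−1=3):
R(1,1) = -0.1219157 + (-0.1219157 − (-0.1156653))/3 = -0.1239992
R(2,1) = -0.1235603 + (-0.1235603 − (-0.1219157))/3 = -0.1241085
R(2,2) = (16·(-0.1241085) − (-0.1239992)) / 15 = -0.1241158
(Column j=1 coincides with Simpson's rule on the same nodes.)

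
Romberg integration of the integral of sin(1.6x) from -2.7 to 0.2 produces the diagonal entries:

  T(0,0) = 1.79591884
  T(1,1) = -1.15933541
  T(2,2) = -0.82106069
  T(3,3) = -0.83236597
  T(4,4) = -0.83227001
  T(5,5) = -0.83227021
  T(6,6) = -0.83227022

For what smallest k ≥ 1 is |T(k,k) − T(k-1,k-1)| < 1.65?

|T(1,1) − T(0,0)| = 2.95525425 ≥ 1.65
|T(2,2) − T(1,1)| = 0.33827472 < 1.65

k = 2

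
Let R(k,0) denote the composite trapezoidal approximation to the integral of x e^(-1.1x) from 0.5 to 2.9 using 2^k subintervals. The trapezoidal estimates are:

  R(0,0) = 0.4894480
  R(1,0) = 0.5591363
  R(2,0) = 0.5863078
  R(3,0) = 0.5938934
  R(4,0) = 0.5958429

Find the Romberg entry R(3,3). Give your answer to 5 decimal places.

0.59650

Richardson extrapolation on the trapezoidal column (denominator 4−1=3):
R(1,1) = 0.5591363 + (0.5591363 − 0.4894480)/3 = 0.5823657
R(2,1) = (4·0.5863078 − 0.5591363) / 3 = 0.5953650
R(3,1) = 0.5938934 + (0.5938934 − 0.5863078)/3 = 0.5964219
R(2,2) = (16·0.5953650 − 0.5823657) / 15 = 0.5962316
R(3,2) = (16·0.5964219 − 0.5953650) / 15 = 0.5964924
R(3,3) = (64·0.5964924 − 0.5962316) / 63 = 0.5964965
(Column j=1 coincides with Simpson's rule on the same nodes.)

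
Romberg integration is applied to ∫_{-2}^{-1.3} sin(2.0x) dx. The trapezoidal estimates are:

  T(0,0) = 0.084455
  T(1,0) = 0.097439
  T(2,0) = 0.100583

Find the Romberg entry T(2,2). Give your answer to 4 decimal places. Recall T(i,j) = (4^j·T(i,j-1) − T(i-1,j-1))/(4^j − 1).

T(1,1) = 0.097439 + (0.097439 − 0.084455)/3 = 0.101767
T(2,1) = 0.100583 + (0.100583 − 0.097439)/3 = 0.101631
T(2,2) = 0.101631 + (0.101631 − 0.101767)/15 = 0.101622
(Column j=1 coincides with Simpson's rule on the same nodes.)

0.1016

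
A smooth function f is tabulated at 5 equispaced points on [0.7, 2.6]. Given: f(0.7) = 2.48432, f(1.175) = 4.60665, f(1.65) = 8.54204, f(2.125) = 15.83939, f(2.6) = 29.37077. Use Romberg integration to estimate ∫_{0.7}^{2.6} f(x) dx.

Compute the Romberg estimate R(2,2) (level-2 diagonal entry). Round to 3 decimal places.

20.684

R(0,0) (trapezoid, 1 panel, h=1.9000): 30.26234
R(1,0) (trapezoid, 2 panels, h=0.9500): 23.24611
R(2,0) (trapezoid, 4 panels, h=0.4750): 21.33492
R(1,1) = 23.24611 + (23.24611 − 30.26234)/3 = 20.90737
R(2,1) = 21.33492 + (21.33492 − 23.24611)/3 = 20.69786
R(2,2) = 20.69786 + (20.69786 − 20.90737)/15 = 20.68389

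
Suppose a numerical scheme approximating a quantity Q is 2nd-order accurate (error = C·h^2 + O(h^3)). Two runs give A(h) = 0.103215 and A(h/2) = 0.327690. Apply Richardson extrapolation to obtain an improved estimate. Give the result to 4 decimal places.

0.4025

Extrapolated value = (4·A(h/2) − A(h)) / (4 − 1)
= (4·0.327690 − 0.103215) / 3
= 1.207545 / 3 = 0.402515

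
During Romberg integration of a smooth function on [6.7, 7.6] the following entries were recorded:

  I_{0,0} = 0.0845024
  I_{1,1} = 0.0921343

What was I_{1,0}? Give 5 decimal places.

From I_{1,1} = (4·I_{1,0} − I_{0,0})/3, solve for I_{1,0}:
4·I_{1,0} = 3·0.0921343 + 0.0845024 = 0.3609053
I_{1,0} = 0.0902263

0.09023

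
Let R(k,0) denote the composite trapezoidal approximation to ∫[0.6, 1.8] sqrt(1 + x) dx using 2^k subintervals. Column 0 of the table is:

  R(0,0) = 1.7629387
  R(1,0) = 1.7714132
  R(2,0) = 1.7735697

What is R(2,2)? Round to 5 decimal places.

Richardson extrapolation on the trapezoidal column (denominator 4−1=3):
R(1,1) = 1.7714132 + (1.7714132 − 1.7629387)/3 = 1.7742380
R(2,1) = (4·1.7735697 − 1.7714132) / 3 = 1.7742885
R(2,2) = (16·1.7742885 − 1.7742380) / 15 = 1.7742919

1.77429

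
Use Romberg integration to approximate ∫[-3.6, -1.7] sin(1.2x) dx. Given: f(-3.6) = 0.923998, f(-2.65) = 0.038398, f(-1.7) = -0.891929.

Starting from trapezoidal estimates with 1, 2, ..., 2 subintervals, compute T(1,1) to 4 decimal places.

T(0,0) (trapezoid, 1 panel, h=1.9000): 0.030466
T(1,0) (trapezoid, 2 panels, h=0.9500): 0.051711
T(1,1) = 0.051711 + (0.051711 − 0.030466)/3 = 0.058793

0.0588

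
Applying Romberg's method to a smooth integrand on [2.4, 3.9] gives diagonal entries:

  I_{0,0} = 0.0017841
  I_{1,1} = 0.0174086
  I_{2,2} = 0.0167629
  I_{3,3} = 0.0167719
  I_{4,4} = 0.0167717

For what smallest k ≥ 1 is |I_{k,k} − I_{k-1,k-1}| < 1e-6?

|I_{1,1} − I_{0,0}| = 0.0156245 ≥ 1e-6
|I_{2,2} − I_{1,1}| = 0.0006457 ≥ 1e-6
|I_{3,3} − I_{2,2}| = 0.0000090 ≥ 1e-6
|I_{4,4} − I_{3,3}| = 0.0000002 < 1e-6

k = 4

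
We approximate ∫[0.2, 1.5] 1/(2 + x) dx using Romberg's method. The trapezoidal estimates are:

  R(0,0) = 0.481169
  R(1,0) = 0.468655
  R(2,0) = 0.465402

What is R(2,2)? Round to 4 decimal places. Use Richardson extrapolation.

Richardson extrapolation on the trapezoidal column (denominator 4−1=3):
R(1,1) = (4·0.468655 − 0.481169) / 3 = 0.464484
R(2,1) = 0.465402 + (0.465402 − 0.468655)/3 = 0.464318
R(2,2) = 0.464318 + (0.464318 − 0.464484)/15 = 0.464307

0.4643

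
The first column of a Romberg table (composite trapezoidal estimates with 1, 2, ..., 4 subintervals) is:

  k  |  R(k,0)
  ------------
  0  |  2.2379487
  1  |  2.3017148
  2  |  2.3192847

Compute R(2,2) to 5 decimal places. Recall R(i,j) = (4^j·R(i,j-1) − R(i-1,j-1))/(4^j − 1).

Richardson extrapolation on the trapezoidal column (denominator 4−1=3):
R(1,1) = (4·2.3017148 − 2.2379487) / 3 = 2.3229702
R(2,1) = (4·2.3192847 − 2.3017148) / 3 = 2.3251413
R(2,2) = (16·2.3251413 − 2.3229702) / 15 = 2.3252860
(Column j=1 coincides with Simpson's rule on the same nodes.)

2.32529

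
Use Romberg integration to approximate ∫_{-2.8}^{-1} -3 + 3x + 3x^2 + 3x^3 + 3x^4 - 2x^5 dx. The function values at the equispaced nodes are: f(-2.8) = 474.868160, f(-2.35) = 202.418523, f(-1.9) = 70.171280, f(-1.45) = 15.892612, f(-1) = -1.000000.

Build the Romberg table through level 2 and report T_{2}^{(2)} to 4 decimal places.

222.9018

T_{0}^{(0)} (trapezoid, 1 panel, h=1.8000): 426.481344
T_{1}^{(0)} (trapezoid, 2 panels, h=0.9000): 276.394824
T_{2}^{(0)} (trapezoid, 4 panels, h=0.4500): 236.437423
T_{1}^{(1)} = 276.394824 + (276.394824 − 426.481344)/3 = 226.365984
T_{2}^{(1)} = 236.437423 + (236.437423 − 276.394824)/3 = 223.118289
T_{2}^{(2)} = 223.118289 + (223.118289 − 226.365984)/15 = 222.901776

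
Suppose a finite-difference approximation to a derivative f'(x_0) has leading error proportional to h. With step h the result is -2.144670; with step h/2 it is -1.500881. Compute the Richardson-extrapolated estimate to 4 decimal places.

The leading error scales as h; refining by a factor of 2 reduces it by 2^1 = 2.
Extrapolated value = (2·A(h/2) − A(h)) / (2 − 1)
= (2·(-1.500881) − (-2.144670)) / 1
= -0.857092 / 1 = -0.857092

-0.8571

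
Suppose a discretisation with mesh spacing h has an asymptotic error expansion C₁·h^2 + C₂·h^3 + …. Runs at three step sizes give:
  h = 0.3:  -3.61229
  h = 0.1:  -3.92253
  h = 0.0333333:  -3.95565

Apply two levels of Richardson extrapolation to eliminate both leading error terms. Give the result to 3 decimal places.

-3.960

First eliminate the h^2 term (factor 3^2 = 9):
  B₁ = (9·(-3.92253) − (-3.61229))/8 = -3.96131
  B₂ = (9·(-3.95565) − (-3.92253))/8 = -3.95979
Then eliminate the h^3 term (factor 3^3 = 27):
  (27·(-3.95979) − (-3.96131))/26 = -3.95973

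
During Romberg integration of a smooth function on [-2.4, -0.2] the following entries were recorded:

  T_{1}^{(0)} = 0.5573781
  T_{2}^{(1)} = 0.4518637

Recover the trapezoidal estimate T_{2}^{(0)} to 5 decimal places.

0.47824

From T_{2}^{(1)} = (4·T_{2}^{(0)} − T_{1}^{(0)})/3, solve for T_{2}^{(0)}:
4·T_{2}^{(0)} = 3·0.4518637 + 0.5573781 = 1.9129692
T_{2}^{(0)} = 0.4782423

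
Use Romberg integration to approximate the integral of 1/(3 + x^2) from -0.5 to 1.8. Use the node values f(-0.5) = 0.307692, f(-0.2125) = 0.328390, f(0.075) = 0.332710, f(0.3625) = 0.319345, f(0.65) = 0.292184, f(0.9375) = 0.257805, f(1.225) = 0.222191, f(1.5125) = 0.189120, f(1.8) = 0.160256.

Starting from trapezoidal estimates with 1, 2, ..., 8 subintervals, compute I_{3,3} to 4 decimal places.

I_{0,0} (trapezoid, 1 panel, h=2.3000): 0.538140
I_{1,0} (trapezoid, 2 panels, h=1.1500): 0.605082
I_{2,0} (trapezoid, 4 panels, h=0.5750): 0.621609
I_{3,0} (trapezoid, 8 panels, h=0.2875): 0.625519
I_{1,1} = 0.605082 + (0.605082 − 0.538140)/3 = 0.627396
I_{2,1} = 0.621609 + (0.621609 − 0.605082)/3 = 0.627118
I_{3,1} = 0.625519 + (0.625519 − 0.621609)/3 = 0.626822
I_{2,2} = 0.627118 + (0.627118 − 0.627396)/15 = 0.627099
I_{3,2} = 0.626822 + (0.626822 − 0.627118)/15 = 0.626802
I_{3,3} = 0.626802 + (0.626802 − 0.627099)/63 = 0.626797

0.6268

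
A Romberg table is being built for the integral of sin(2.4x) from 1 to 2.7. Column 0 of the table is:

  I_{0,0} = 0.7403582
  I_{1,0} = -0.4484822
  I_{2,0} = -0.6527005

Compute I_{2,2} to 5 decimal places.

I_{1,1} = (4·(-0.4484822) − 0.7403582) / 3 = -0.8447623
I_{2,1} = -0.6527005 + (-0.6527005 − (-0.4484822))/3 = -0.7207733
I_{2,2} = -0.7207733 + (-0.7207733 − (-0.8447623))/15 = -0.7125074

-0.71251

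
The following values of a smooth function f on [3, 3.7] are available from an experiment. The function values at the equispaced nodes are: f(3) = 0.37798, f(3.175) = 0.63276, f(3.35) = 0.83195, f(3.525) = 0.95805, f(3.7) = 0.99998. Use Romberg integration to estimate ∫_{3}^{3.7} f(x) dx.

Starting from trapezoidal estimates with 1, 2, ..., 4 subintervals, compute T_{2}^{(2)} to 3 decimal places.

0.549

T_{0}^{(0)} (trapezoid, 1 panel, h=0.7000): 0.48229
T_{1}^{(0)} (trapezoid, 2 panels, h=0.3500): 0.53233
T_{2}^{(0)} (trapezoid, 4 panels, h=0.1750): 0.54455
T_{1}^{(1)} = 0.53233 + (0.53233 − 0.48229)/3 = 0.54901
T_{2}^{(1)} = 0.54455 + (0.54455 − 0.53233)/3 = 0.54862
T_{2}^{(2)} = 0.54862 + (0.54862 − 0.54901)/15 = 0.54859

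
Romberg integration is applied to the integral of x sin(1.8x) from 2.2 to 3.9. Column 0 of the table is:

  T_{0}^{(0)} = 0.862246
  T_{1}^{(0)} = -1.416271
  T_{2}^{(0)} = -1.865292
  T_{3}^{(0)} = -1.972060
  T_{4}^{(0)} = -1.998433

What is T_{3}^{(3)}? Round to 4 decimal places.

-2.0072

Richardson extrapolation on the trapezoidal column (denominator 4−1=3):
T_{1}^{(1)} = -1.416271 + (-1.416271 − 0.862246)/3 = -2.175777
T_{2}^{(1)} = -1.865292 + (-1.865292 − (-1.416271))/3 = -2.014966
T_{3}^{(1)} = -1.972060 + (-1.972060 − (-1.865292))/3 = -2.007649
T_{2}^{(2)} = -2.014966 + (-2.014966 − (-2.175777))/15 = -2.004245
T_{3}^{(2)} = -2.007649 + (-2.007649 − (-2.014966))/15 = -2.007161
T_{3}^{(3)} = -2.007161 + (-2.007161 − (-2.004245))/63 = -2.007207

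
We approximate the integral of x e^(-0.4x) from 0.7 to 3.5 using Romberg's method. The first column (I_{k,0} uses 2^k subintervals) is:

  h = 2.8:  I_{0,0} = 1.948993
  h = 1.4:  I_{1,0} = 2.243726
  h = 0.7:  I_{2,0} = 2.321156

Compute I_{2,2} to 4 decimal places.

2.3473

Richardson extrapolation on the trapezoidal column (denominator 4−1=3):
I_{1,1} = 2.243726 + (2.243726 − 1.948993)/3 = 2.341970
I_{2,1} = 2.321156 + (2.321156 − 2.243726)/3 = 2.346966
I_{2,2} = 2.346966 + (2.346966 − 2.341970)/15 = 2.347299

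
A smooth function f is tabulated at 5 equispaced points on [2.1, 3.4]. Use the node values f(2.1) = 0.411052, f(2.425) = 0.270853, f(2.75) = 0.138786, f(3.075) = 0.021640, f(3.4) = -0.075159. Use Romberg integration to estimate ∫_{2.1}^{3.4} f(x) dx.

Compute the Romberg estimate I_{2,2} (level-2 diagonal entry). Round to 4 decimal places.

0.1932

I_{0,0} (trapezoid, 1 panel, h=1.3000): 0.218330
I_{1,0} (trapezoid, 2 panels, h=0.6500): 0.199376
I_{2,0} (trapezoid, 4 panels, h=0.3250): 0.194748
I_{1,1} = 0.199376 + (0.199376 − 0.218330)/3 = 0.193058
I_{2,1} = 0.194748 + (0.194748 − 0.199376)/3 = 0.193205
I_{2,2} = 0.193205 + (0.193205 − 0.193058)/15 = 0.193215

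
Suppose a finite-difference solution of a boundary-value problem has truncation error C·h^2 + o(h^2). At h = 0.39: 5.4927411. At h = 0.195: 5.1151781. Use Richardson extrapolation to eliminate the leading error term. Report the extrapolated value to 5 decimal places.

The leading error scales as h^2; refining by a factor of 2 reduces it by 2^2 = 4.
Extrapolated value = (4·A(h/2) − A(h)) / (4 − 1)
= (4·5.1151781 − 5.4927411) / 3
= 14.9679713 / 3 = 4.9893238

4.98932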